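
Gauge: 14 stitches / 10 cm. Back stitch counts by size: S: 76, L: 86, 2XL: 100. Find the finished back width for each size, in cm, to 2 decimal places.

S 54.29 cm; L 61.43 cm; 2XL 71.43 cm.

14/10 = 1.4 sts per cm.
S: 76 / 1.4 = 54.286 → 54.29 cm.
L: 86 / 1.4 = 61.429 → 61.43 cm.
2XL: 100 / 1.4 = 71.429 → 71.43 cm.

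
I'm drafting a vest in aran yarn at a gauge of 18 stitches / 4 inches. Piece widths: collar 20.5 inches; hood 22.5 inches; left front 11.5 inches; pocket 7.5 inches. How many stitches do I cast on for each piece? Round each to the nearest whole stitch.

collar 92; hood 101; left front 52; pocket 34.

Rate = 18/4 = 4.5 sts per in.
collar: 20.5 × 4.5 = 92.25 → 92.
hood: 22.5 × 4.5 = 101.25 → 101.
left front: 11.5 × 4.5 = 51.75 → 52.
pocket: 7.5 × 4.5 = 33.75 → 34.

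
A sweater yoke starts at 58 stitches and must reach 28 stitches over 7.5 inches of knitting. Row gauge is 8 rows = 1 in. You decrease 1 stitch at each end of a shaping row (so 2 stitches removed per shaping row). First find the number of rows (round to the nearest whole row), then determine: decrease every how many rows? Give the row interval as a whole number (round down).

Decrease every 4th row.

Rows = 7.5 × 8 = 60.0 → 60 rows.
Stitches to remove: 30 → 15 shaping rows (at 2 st each).
60 / 15 = 4.00 → every 4 rows.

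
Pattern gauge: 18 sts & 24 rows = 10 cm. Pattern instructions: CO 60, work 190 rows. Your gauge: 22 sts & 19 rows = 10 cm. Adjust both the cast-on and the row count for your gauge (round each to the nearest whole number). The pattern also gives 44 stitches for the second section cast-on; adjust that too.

Cast on 73 stitches; work 150 rows; second section cast-on 54 stitches.

Stitches: 60 × 22/18 = 73.33 → 73.
Rows: 190 × 19/24 = 150.42 → 150.
second section cast-on: 44 × 22/18 = 53.78 → 54.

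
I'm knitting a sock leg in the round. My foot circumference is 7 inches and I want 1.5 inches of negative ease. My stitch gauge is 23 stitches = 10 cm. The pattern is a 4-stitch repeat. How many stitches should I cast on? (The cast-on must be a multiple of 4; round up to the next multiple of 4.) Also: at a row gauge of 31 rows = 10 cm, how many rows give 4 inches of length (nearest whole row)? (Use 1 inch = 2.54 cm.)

Cast on 36 stitches; work 31 rows.

Finished = 7 − 1.5 = 5.5 inches.
5.5 inches × 2.54 = 13.97 cm.
23/10 = 2.3 sts per cm; 13.97 × 2.3 = 32.13 sts.
Next multiple of 4 → 36.
4 inches = 10.16 cm; × 3.1 = 31.50 → 31 rows.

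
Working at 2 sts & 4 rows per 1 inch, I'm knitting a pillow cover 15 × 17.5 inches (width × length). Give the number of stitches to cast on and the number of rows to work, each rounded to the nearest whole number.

Cast on 30 stitches and work 70 rows.

Stitch gauge = 2/1 = 2 sts/in; 15 × 2 = 30.00 → 30 sts.
Row gauge = 4/1 = 4 rows/in; 17.5 × 4 = 70.00 → 70 rows.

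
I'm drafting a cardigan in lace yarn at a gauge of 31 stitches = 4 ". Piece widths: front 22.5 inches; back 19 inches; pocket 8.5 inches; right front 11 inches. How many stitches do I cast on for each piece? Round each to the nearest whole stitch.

Rate = 31/4 = 7.75 sts per in.
front: 22.5 × 7.75 = 174.38 → 174.
back: 19 × 7.75 = 147.25 → 147.
pocket: 8.5 × 7.75 = 65.88 → 66.
right front: 11 × 7.75 = 85.25 → 85.

front 174; back 147; pocket 66; right front 85.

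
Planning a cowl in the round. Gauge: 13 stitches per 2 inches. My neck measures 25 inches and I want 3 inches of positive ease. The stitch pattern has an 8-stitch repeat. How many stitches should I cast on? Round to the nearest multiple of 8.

Finished = 25 + 3 = 28 inches.
13 / 2 = 6.5 sts/in.
28 × 6.5 = 182.00 sts.
Nearest multiple of 8: 184.

184 stitches.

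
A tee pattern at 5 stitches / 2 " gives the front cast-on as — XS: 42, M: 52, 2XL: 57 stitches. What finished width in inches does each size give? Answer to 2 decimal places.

5/2 = 2.5 sts per in.
XS: 42 / 2.5 = 16.800 → 16.80 in.
M: 52 / 2.5 = 20.800 → 20.80 in.
2XL: 57 / 2.5 = 22.800 → 22.80 in.

XS 16.80 inches; M 20.80 inches; 2XL 22.80 inches.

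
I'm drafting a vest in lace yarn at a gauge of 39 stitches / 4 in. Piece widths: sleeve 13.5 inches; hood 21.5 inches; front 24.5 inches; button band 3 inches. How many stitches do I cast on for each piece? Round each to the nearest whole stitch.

Rate = 39/4 = 9.75 sts per in.
sleeve: 13.5 × 9.75 = 131.62 → 132.
hood: 21.5 × 9.75 = 209.62 → 210.
front: 24.5 × 9.75 = 238.88 → 239.
button band: 3 × 9.75 = 29.25 → 29.

sleeve 132; hood 210; front 239; button band 29.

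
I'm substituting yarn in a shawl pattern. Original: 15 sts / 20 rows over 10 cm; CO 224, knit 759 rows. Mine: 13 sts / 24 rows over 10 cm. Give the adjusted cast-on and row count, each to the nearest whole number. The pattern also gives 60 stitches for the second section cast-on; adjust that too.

Cast on 194 stitches; work 911 rows; second section cast-on 52 stitches.

Stitches: 224 × 13/15 = 194.13 → 194.
Rows: 759 × 24/20 = 910.80 → 911.
second section cast-on: 60 × 13/15 = 52.00 → 52.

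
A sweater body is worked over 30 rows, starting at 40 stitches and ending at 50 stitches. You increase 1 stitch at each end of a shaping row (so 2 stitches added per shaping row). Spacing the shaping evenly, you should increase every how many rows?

Increase every 6th row.

Stitches to add: |50 − 40| = 10.
Shaping rows needed: 10 / 2 = 5.
30 rows / 5 = every 6 rows.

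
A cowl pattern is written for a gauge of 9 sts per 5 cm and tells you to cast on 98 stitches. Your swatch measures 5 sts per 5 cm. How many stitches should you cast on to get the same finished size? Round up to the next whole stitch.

55 stitches.

Scale factor = 5 / 9 = 0.556.
98 × 5 / 9 = 54.44 sts.
→ 55 sts.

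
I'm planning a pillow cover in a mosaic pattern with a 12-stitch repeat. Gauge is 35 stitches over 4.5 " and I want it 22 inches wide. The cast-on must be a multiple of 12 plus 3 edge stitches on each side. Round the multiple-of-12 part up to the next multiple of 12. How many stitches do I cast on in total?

Cast on 174 stitches.

35 / 4.5 = 7.778 sts per inch.
22 × 7.778 = 171.11 sts.
Less 6 edge sts → 165.11 for the repeat.
Next multiple of 12: 168.
Add back 6 edge sts → 174.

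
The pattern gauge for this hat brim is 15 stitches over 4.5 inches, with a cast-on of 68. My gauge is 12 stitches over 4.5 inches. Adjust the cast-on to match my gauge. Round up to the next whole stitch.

Scale factor = 12 / 15 = 0.800.
68 × 12 / 15 = 54.40 sts.
→ 55 sts.

CO 55 sts.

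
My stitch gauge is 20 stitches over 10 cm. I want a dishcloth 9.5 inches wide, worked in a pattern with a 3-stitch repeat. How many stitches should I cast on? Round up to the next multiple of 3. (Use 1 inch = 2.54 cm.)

Cast on 51 stitches.

9.5 in = 9.5 × 2.54 = 24.13 cm.
20 / 10 = 2 sts/cm.
24.13 × 2 = 48.26 sts.
→ 51.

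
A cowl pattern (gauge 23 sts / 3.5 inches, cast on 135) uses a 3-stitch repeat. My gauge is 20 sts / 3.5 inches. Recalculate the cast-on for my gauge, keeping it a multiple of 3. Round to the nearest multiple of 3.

CO 117 sts.

135 × 20 / 23 = 117.39.
Nearest multiple of 3: 117.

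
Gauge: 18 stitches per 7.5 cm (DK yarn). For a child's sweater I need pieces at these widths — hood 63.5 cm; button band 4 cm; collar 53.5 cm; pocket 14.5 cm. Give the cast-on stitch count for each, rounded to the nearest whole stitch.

Rate = 18/7.5 = 2.4 sts per cm.
hood: 63.5 × 2.4 = 152.40 → 152.
button band: 4 × 2.4 = 9.60 → 10.
collar: 53.5 × 2.4 = 128.40 → 128.
pocket: 14.5 × 2.4 = 34.80 → 35.

hood 152; button band 10; collar 128; pocket 35.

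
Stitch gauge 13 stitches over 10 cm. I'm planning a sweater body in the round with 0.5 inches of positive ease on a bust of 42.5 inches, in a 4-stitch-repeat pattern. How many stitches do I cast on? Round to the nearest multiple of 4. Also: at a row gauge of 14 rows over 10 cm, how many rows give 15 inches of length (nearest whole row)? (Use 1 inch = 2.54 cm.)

Finished = 42.5 + 0.5 = 43 inches.
43 inches × 2.54 = 109.22 cm.
13/10 = 1.3 sts per cm; 109.22 × 1.3 = 141.99 sts.
Nearest multiple of 4 → 140.
15 inches = 38.10 cm; × 1.4 = 53.34 → 53 rows.

Cast on 140 stitches; work 53 rows.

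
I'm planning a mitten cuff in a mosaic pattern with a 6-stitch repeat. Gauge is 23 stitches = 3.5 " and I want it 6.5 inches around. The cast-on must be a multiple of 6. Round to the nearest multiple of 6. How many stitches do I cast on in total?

CO 42 sts.

23 / 3.5 = 6.571 sts per inch.
6.5 × 6.571 = 42.71 sts.
Nearest multiple of 6: 42.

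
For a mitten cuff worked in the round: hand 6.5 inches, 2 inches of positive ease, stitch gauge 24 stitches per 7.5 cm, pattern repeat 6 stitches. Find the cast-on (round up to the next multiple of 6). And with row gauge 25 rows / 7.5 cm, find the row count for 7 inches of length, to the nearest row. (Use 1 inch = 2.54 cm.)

Cast on 72 stitches; work 59 rows.

Finished = 6.5 + 2 = 8.5 inches.
8.5 inches × 2.54 = 21.59 cm.
24/7.5 = 3.2 sts per cm; 21.59 × 3.2 = 69.09 sts.
Next multiple of 6 → 72.
7 inches = 17.78 cm; × 3.333 = 59.27 → 59 rows.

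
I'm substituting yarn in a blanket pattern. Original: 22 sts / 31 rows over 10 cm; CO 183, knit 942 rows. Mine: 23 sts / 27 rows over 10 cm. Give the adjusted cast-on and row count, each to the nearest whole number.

Stitches: 183 × 23/22 = 191.32 → 191.
Rows: 942 × 27/31 = 820.45 → 820.

Cast on 191 stitches; work 820 rows.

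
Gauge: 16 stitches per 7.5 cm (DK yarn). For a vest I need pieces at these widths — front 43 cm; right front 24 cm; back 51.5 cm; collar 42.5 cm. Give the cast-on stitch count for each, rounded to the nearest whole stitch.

Rate = 16/7.5 = 2.133 sts per cm.
front: 43 × 2.133 = 91.73 → 92.
right front: 24 × 2.133 = 51.20 → 51.
back: 51.5 × 2.133 = 109.87 → 110.
collar: 42.5 × 2.133 = 90.67 → 91.

front 92; right front 51; back 110; collar 91.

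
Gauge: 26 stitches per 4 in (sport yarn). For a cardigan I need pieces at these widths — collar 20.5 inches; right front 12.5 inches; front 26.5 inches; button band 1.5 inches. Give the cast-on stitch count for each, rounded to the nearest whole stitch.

collar 133; right front 81; front 172; button band 10.

Rate = 26/4 = 6.5 sts per in.
collar: 20.5 × 6.5 = 133.25 → 133.
right front: 12.5 × 6.5 = 81.25 → 81.
front: 26.5 × 6.5 = 172.25 → 172.
button band: 1.5 × 6.5 = 9.75 → 10.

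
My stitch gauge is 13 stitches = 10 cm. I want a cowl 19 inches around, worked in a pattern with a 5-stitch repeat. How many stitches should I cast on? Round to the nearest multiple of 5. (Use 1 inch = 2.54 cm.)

65 stitches.

19 in = 19 × 2.54 = 48.26 cm.
13 / 10 = 1.3 sts/cm.
48.26 × 1.3 = 62.74 sts.
→ 65.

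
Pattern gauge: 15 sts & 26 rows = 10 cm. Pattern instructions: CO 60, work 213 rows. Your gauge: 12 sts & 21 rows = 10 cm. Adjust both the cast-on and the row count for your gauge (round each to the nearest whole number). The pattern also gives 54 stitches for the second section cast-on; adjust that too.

Stitches: 60 × 12/15 = 48.00 → 48.
Rows: 213 × 21/26 = 172.04 → 172.
second section cast-on: 54 × 12/15 = 43.20 → 43.

Cast on 48 stitches; work 172 rows; second section cast-on 43 stitches.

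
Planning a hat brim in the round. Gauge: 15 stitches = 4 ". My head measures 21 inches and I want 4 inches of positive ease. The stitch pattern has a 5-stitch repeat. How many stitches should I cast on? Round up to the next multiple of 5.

Cast on 95 stitches.

Finished = 21 + 4 = 25 inches.
15 / 4 = 3.75 sts/in.
25 × 3.75 = 93.75 sts.
Next multiple of 5: 95.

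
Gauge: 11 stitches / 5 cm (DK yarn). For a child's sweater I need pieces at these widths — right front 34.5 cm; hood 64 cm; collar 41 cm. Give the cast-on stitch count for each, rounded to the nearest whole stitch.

right front 76; hood 141; collar 90.

Rate = 11/5 = 2.2 sts per cm.
right front: 34.5 × 2.2 = 75.90 → 76.
hood: 64 × 2.2 = 140.80 → 141.
collar: 41 × 2.2 = 90.20 → 90.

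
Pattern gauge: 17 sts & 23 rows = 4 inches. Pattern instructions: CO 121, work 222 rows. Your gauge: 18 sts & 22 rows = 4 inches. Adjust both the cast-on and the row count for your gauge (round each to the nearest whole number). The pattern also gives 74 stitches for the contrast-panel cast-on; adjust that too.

Cast on 128 stitches; work 212 rows; contrast-panel cast-on 78 stitches.

Stitches: 121 × 18/17 = 128.12 → 128.
Rows: 222 × 22/23 = 212.35 → 212.
contrast-panel cast-on: 74 × 18/17 = 78.35 → 78.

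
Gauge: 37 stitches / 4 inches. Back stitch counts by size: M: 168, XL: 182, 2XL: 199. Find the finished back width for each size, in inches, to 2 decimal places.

37/4 = 9.25 sts per in.
M: 168 / 9.25 = 18.162 → 18.16 in.
XL: 182 / 9.25 = 19.676 → 19.68 in.
2XL: 199 / 9.25 = 21.514 → 21.51 in.

M 18.16 inches; XL 19.68 inches; 2XL 21.51 inches.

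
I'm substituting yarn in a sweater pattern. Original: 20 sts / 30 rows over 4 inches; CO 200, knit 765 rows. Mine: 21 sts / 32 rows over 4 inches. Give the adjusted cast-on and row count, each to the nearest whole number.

Stitches: 200 × 21/20 = 210.00 → 210.
Rows: 765 × 32/30 = 816.00 → 816.

Cast on 210 stitches; work 816 rows.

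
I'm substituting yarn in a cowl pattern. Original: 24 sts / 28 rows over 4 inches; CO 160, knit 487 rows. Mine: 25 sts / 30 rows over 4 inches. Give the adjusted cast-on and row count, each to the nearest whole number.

Cast on 167 stitches; work 522 rows.

Stitches: 160 × 25/24 = 166.67 → 167.
Rows: 487 × 30/28 = 521.79 → 522.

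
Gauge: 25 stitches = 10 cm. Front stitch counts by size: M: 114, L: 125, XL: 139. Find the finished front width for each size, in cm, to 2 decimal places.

M 45.60 cm; L 50.00 cm; XL 55.60 cm.

25/10 = 2.5 sts per cm.
M: 114 / 2.5 = 45.600 → 45.60 cm.
L: 125 / 2.5 = 50.000 → 50.00 cm.
XL: 139 / 2.5 = 55.600 → 55.60 cm.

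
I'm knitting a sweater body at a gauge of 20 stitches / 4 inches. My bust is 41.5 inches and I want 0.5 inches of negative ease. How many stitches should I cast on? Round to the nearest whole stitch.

CO 205 sts.

Finished = 41.5 − 0.5 = 41 in.
20 / 4 = 5 sts per inch.
41.00 × 5 = 205.00 sts.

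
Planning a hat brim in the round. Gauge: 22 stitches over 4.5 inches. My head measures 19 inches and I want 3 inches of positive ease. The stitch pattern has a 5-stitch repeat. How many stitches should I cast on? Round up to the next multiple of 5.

Finished = 19 + 3 = 22 inches.
22 / 4.5 = 4.889 sts/in.
22 × 4.889 = 107.56 sts.
Next multiple of 5: 110.

Cast on 110 stitches.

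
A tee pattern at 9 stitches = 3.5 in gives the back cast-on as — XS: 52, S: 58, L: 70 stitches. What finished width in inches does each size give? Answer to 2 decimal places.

XS 20.22 inches; S 22.56 inches; L 27.22 inches.

9/3.5 = 2.571 sts per in.
XS: 52 / 2.571 = 20.222 → 20.22 in.
S: 58 / 2.571 = 22.556 → 22.56 in.
L: 70 / 2.571 = 27.222 → 27.22 in.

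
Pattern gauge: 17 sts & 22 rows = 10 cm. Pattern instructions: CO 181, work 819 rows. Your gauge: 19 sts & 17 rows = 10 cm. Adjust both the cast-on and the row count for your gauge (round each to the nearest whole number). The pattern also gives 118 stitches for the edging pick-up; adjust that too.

Stitches: 181 × 19/17 = 202.29 → 202.
Rows: 819 × 17/22 = 632.86 → 633.
edging pick-up: 118 × 19/17 = 131.88 → 132.

Cast on 202 stitches; work 633 rows; edging pick-up 132 stitches.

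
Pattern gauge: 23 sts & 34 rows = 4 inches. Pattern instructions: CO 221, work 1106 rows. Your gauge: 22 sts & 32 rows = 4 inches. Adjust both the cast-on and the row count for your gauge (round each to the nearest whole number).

Cast on 211 stitches; work 1041 rows.

Stitches: 221 × 22/23 = 211.39 → 211.
Rows: 1106 × 32/34 = 1040.94 → 1041.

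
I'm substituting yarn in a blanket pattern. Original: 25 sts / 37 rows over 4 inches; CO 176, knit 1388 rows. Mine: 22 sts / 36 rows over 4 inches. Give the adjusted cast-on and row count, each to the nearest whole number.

Cast on 155 stitches; work 1350 rows.

Stitches: 176 × 22/25 = 154.88 → 155.
Rows: 1388 × 36/37 = 1350.49 → 1350.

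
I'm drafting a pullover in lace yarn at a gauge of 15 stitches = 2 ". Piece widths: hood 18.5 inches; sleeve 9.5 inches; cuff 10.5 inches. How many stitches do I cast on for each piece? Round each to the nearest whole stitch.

Rate = 15/2 = 7.5 sts per in.
hood: 18.5 × 7.5 = 138.75 → 139.
sleeve: 9.5 × 7.5 = 71.25 → 71.
cuff: 10.5 × 7.5 = 78.75 → 79.

hood 139; sleeve 71; cuff 79.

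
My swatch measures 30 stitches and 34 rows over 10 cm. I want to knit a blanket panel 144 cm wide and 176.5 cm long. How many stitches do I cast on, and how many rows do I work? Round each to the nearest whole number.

Stitch gauge = 30/10 = 3 sts/cm; 144 × 3 = 432.00 → 432 sts.
Row gauge = 34/10 = 3.4 rows/cm; 176.5 × 3.4 = 600.10 → 600 rows.

Cast on 432 stitches and work 600 rows.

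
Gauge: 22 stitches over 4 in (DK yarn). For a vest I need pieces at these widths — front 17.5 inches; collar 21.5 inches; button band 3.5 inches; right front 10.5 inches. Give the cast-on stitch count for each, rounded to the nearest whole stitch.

Rate = 22/4 = 5.5 sts per in.
front: 17.5 × 5.5 = 96.25 → 96.
collar: 21.5 × 5.5 = 118.25 → 118.
button band: 3.5 × 5.5 = 19.25 → 19.
right front: 10.5 × 5.5 = 57.75 → 58.

front 96; collar 118; button band 19; right front 58.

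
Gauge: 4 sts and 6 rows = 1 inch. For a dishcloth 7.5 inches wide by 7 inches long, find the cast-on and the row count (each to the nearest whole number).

Stitch gauge = 4/1 = 4 sts/in; 7.5 × 4 = 30.00 → 30 sts.
Row gauge = 6/1 = 6 rows/in; 7 × 6 = 42.00 → 42 rows.

Cast on 30 stitches and work 42 rows.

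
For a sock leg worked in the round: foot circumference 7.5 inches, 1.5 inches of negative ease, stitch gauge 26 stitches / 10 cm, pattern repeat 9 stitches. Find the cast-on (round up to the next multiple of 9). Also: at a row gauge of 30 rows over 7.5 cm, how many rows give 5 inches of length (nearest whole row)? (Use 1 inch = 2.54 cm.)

Finished = 7.5 − 1.5 = 6 inches.
6 inches × 2.54 = 15.24 cm.
26/10 = 2.6 sts per cm; 15.24 × 2.6 = 39.62 sts.
Next multiple of 9 → 45.
5 inches = 12.70 cm; × 4 = 50.80 → 51 rows.

Cast on 45 stitches; work 51 rows.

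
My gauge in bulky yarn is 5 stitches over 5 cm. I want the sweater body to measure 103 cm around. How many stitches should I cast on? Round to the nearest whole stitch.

CO 103 sts.

5 stitches / 5 cm = 1 stitches per cm.
103 × 1 = 103.00 stitches.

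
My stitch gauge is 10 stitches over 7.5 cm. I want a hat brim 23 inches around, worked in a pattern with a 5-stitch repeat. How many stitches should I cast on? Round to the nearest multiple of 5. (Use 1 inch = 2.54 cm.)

CO 80 sts.

23 in = 23 × 2.54 = 58.42 cm.
10 / 7.5 = 1.333 sts/cm.
58.42 × 1.333 = 77.89 sts.
→ 80.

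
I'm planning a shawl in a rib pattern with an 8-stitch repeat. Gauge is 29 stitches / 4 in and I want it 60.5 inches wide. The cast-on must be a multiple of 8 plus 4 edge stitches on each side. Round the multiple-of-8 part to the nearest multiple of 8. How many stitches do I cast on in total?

CO 440 sts.

29 / 4 = 7.25 sts per inch.
60.5 × 7.25 = 438.62 sts.
Less 8 edge sts → 430.62 for the repeat.
Nearest multiple of 8: 432.
Add back 8 edge sts → 440.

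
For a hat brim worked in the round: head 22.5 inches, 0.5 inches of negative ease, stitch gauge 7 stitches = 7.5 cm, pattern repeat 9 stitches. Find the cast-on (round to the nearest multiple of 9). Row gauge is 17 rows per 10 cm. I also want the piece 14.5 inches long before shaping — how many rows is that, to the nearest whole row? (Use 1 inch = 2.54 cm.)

Cast on 54 stitches; work 63 rows.

Finished = 22.5 − 0.5 = 22 inches.
22 inches × 2.54 = 55.88 cm.
7/7.5 = 0.933 sts per cm; 55.88 × 0.933 = 52.15 sts.
Nearest multiple of 9 → 54.
14.5 inches = 36.83 cm; × 1.7 = 62.61 → 63 rows.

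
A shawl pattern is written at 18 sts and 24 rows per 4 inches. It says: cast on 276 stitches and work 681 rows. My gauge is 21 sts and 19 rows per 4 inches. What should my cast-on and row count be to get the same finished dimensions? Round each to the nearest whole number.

Stitches: 276 × 21/18 = 322.00 → 322.
Rows: 681 × 19/24 = 539.12 → 539.

Cast on 322 stitches; work 539 rows.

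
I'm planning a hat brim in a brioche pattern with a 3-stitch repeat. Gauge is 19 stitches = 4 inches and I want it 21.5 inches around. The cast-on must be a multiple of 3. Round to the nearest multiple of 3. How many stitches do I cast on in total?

19 / 4 = 4.75 sts per inch.
21.5 × 4.75 = 102.12 sts.
Nearest multiple of 3: 102.

CO 102 sts.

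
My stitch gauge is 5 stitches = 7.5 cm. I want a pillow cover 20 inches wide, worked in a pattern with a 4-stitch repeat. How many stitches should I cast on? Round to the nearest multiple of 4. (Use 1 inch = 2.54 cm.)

CO 32 sts.

20 in = 20 × 2.54 = 50.80 cm.
5 / 7.5 = 0.667 sts/cm.
50.80 × 0.667 = 33.87 sts.
→ 32.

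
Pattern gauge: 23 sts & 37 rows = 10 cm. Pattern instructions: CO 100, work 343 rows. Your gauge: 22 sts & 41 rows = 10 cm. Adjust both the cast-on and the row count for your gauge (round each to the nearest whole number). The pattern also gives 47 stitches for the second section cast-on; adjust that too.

Cast on 96 stitches; work 380 rows; second section cast-on 45 stitches.

Stitches: 100 × 22/23 = 95.65 → 96.
Rows: 343 × 41/37 = 380.08 → 380.
second section cast-on: 47 × 22/23 = 44.96 → 45.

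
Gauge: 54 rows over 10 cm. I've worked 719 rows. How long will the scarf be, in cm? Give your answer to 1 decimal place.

54 rows / 10 cm = 5.4 rows per cm.
719 / 5.4 = 133.15 cm.

133.1 cm.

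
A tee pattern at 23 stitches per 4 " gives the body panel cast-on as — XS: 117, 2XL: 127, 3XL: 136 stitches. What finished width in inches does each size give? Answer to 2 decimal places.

23/4 = 5.75 sts per in.
XS: 117 / 5.75 = 20.348 → 20.35 in.
2XL: 127 / 5.75 = 22.087 → 22.09 in.
3XL: 136 / 5.75 = 23.652 → 23.65 in.

XS 20.35 inches; 2XL 22.09 inches; 3XL 23.65 inches.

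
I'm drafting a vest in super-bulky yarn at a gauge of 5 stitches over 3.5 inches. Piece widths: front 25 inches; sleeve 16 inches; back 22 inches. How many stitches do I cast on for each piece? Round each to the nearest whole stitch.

front 36; sleeve 23; back 31.

Rate = 5/3.5 = 1.429 sts per in.
front: 25 × 1.429 = 35.71 → 36.
sleeve: 16 × 1.429 = 22.86 → 23.
back: 22 × 1.429 = 31.43 → 31.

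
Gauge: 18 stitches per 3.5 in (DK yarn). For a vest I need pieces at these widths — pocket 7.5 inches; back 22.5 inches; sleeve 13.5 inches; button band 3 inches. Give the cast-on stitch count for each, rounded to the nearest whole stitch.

Rate = 18/3.5 = 5.143 sts per in.
pocket: 7.5 × 5.143 = 38.57 → 39.
back: 22.5 × 5.143 = 115.71 → 116.
sleeve: 13.5 × 5.143 = 69.43 → 69.
button band: 3 × 5.143 = 15.43 → 15.

pocket 39; back 116; sleeve 69; button band 15.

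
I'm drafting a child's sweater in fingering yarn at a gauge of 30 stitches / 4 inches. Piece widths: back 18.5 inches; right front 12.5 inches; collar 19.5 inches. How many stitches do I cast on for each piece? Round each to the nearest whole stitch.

Rate = 30/4 = 7.5 sts per in.
back: 18.5 × 7.5 = 138.75 → 139.
right front: 12.5 × 7.5 = 93.75 → 94.
collar: 19.5 × 7.5 = 146.25 → 146.

back 139; right front 94; collar 146.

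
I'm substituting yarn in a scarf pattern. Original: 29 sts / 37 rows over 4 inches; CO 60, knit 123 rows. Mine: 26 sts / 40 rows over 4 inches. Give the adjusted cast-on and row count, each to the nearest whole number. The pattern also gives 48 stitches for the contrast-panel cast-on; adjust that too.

Stitches: 60 × 26/29 = 53.79 → 54.
Rows: 123 × 40/37 = 132.97 → 133.
contrast-panel cast-on: 48 × 26/29 = 43.03 → 43.

Cast on 54 stitches; work 133 rows; contrast-panel cast-on 43 stitches.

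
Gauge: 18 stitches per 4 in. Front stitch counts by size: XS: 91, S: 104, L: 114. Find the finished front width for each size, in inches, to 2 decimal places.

XS 20.22 inches; S 23.11 inches; L 25.33 inches.

18/4 = 4.5 sts per in.
XS: 91 / 4.5 = 20.222 → 20.22 in.
S: 104 / 4.5 = 23.111 → 23.11 in.
L: 114 / 4.5 = 25.333 → 25.33 in.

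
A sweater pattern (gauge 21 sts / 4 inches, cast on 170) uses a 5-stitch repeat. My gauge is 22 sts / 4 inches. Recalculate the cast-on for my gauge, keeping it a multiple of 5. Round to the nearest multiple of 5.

Cast on 180 stitches.

170 × 22 / 21 = 178.10.
Nearest multiple of 5: 180.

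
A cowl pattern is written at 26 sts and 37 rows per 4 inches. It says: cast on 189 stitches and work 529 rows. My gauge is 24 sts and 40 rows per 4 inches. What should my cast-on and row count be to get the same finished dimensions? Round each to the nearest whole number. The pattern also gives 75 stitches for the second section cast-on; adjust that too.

Stitches: 189 × 24/26 = 174.46 → 174.
Rows: 529 × 40/37 = 571.89 → 572.
second section cast-on: 75 × 24/26 = 69.23 → 69.

Cast on 174 stitches; work 572 rows; second section cast-on 69 stitches.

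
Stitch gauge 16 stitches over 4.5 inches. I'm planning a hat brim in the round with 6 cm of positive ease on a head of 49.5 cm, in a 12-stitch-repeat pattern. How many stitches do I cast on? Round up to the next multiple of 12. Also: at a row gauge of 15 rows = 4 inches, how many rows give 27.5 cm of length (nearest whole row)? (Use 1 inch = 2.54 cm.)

Finished = 49.5 + 6 = 55.5 cm.
55.5 cm × 1/2.54 = 21.85 inches.
16/4.5 = 3.556 sts per in; 21.85 × 3.556 = 77.69 sts.
Next multiple of 12 → 84.
27.5 cm = 10.83 inches; × 3.75 = 40.60 → 41 rows.

Cast on 84 stitches; work 41 rows.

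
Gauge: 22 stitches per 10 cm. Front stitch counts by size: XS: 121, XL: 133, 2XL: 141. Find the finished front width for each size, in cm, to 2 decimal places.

XS 55.00 cm; XL 60.45 cm; 2XL 64.09 cm.

22/10 = 2.2 sts per cm.
XS: 121 / 2.2 = 55.000 → 55.00 cm.
XL: 133 / 2.2 = 60.455 → 60.45 cm.
2XL: 141 / 2.2 = 64.091 → 64.09 cm.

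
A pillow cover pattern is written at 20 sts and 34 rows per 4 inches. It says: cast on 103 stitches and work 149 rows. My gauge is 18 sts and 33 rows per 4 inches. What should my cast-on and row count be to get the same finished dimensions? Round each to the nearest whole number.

Stitches: 103 × 18/20 = 92.70 → 93.
Rows: 149 × 33/34 = 144.62 → 145.

Cast on 93 stitches; work 145 rows.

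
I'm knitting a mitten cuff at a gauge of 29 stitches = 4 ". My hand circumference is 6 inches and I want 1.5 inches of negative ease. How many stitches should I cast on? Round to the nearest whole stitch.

33 stitches.

Finished = 6 − 1.5 = 4.5 in.
29 / 4 = 7.25 sts per inch.
4.50 × 7.25 = 32.62 sts.
→ 33 sts.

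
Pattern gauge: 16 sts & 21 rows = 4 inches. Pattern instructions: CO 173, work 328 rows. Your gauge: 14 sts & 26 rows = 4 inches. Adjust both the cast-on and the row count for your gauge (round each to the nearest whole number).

Stitches: 173 × 14/16 = 151.38 → 151.
Rows: 328 × 26/21 = 406.10 → 406.

Cast on 151 stitches; work 406 rows.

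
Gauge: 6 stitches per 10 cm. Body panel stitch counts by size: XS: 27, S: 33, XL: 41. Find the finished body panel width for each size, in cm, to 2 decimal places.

XS 45.00 cm; S 55.00 cm; XL 68.33 cm.

6/10 = 0.6 sts per cm.
XS: 27 / 0.6 = 45.000 → 45.00 cm.
S: 33 / 0.6 = 55.000 → 55.00 cm.
XL: 41 / 0.6 = 68.333 → 68.33 cm.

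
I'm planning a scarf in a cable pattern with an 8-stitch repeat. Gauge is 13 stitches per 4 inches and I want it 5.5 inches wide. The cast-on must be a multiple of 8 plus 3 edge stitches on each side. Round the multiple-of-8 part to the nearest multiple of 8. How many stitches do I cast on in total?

14 stitches.

13 / 4 = 3.25 sts per inch.
5.5 × 3.25 = 17.88 sts.
Less 6 edge sts → 11.88 for the repeat.
Nearest multiple of 8: 8.
Add back 6 edge sts → 14.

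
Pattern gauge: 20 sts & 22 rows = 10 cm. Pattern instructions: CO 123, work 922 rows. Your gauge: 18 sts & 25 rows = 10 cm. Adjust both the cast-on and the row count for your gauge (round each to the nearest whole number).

Stitches: 123 × 18/20 = 110.70 → 111.
Rows: 922 × 25/22 = 1047.73 → 1048.

Cast on 111 stitches; work 1048 rows.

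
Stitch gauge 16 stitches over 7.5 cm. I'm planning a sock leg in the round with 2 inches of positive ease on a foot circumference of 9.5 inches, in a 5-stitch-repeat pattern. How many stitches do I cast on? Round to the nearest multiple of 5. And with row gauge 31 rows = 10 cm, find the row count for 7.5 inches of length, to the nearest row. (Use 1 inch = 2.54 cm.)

Cast on 60 stitches; work 59 rows.

Finished = 9.5 + 2 = 11.5 inches.
11.5 inches × 2.54 = 29.21 cm.
16/7.5 = 2.133 sts per cm; 29.21 × 2.133 = 62.31 sts.
Nearest multiple of 5 → 60.
7.5 inches = 19.05 cm; × 3.1 = 59.05 → 59 rows.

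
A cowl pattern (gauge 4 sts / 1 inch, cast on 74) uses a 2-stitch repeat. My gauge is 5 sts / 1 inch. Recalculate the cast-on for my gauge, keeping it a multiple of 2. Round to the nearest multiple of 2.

74 × 5 / 4 = 92.50.
Nearest multiple of 2: 92.

CO 92 sts.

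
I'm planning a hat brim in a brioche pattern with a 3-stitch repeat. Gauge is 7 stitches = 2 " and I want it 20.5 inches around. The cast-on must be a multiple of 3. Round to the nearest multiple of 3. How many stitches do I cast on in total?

CO 72 sts.

7 / 2 = 3.5 sts per inch.
20.5 × 3.5 = 71.75 sts.
Nearest multiple of 3: 72.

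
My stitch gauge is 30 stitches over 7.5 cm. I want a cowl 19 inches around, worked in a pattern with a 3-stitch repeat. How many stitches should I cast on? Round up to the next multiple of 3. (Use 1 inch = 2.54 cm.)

195 stitches.

19 in = 19 × 2.54 = 48.26 cm.
30 / 7.5 = 4 sts/cm.
48.26 × 4 = 193.04 sts.
→ 195.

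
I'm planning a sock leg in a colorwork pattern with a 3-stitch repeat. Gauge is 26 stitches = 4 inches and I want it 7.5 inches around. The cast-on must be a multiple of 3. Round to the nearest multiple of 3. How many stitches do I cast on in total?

48 stitches.

26 / 4 = 6.5 sts per inch.
7.5 × 6.5 = 48.75 sts.
Nearest multiple of 3: 48.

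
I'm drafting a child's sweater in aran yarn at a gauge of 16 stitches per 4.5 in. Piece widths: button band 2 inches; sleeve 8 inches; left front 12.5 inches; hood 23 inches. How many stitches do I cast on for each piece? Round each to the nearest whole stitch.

button band 7; sleeve 28; left front 44; hood 82.

Rate = 16/4.5 = 3.556 sts per in.
button band: 2 × 3.556 = 7.11 → 7.
sleeve: 8 × 3.556 = 28.44 → 28.
left front: 12.5 × 3.556 = 44.44 → 44.
hood: 23 × 3.556 = 81.78 → 82.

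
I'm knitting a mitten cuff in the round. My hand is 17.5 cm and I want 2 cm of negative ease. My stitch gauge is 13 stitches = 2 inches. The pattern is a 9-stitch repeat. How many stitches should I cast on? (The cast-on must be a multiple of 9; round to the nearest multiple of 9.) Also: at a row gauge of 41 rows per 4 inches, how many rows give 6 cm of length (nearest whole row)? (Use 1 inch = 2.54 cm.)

Finished = 17.5 − 2 = 15.5 cm.
15.5 cm × 1/2.54 = 6.10 inches.
13/2 = 6.5 sts per in; 6.10 × 6.5 = 39.67 sts.
Nearest multiple of 9 → 36.
6 cm = 2.36 inches; × 10.25 = 24.21 → 24 rows.

Cast on 36 stitches; work 24 rows.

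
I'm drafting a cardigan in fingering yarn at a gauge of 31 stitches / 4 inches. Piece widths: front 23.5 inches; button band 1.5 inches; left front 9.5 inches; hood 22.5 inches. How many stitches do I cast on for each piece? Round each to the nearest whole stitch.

Rate = 31/4 = 7.75 sts per in.
front: 23.5 × 7.75 = 182.12 → 182.
button band: 1.5 × 7.75 = 11.62 → 12.
left front: 9.5 × 7.75 = 73.62 → 74.
hood: 22.5 × 7.75 = 174.38 → 174.

front 182; button band 12; left front 74; hood 174.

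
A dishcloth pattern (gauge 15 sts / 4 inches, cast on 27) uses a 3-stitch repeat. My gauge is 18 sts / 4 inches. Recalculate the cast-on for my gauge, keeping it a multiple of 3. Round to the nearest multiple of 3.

27 × 18 / 15 = 32.40.
Nearest multiple of 3: 33.

Cast on 33 stitches.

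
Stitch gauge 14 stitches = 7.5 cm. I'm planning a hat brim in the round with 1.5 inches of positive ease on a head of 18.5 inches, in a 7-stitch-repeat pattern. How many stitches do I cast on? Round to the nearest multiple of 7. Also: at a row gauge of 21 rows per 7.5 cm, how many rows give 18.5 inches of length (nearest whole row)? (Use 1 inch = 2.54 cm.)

Finished = 18.5 + 1.5 = 20 inches.
20 inches × 2.54 = 50.80 cm.
14/7.5 = 1.867 sts per cm; 50.80 × 1.867 = 94.83 sts.
Nearest multiple of 7 → 98.
18.5 inches = 46.99 cm; × 2.8 = 131.57 → 132 rows.

Cast on 98 stitches; work 132 rows.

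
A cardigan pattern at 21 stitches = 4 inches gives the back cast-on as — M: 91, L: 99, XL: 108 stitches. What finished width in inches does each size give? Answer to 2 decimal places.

M 17.33 inches; L 18.86 inches; XL 20.57 inches.

21/4 = 5.25 sts per in.
M: 91 / 5.25 = 17.333 → 17.33 in.
L: 99 / 5.25 = 18.857 → 18.86 in.
XL: 108 / 5.25 = 20.571 → 20.57 in.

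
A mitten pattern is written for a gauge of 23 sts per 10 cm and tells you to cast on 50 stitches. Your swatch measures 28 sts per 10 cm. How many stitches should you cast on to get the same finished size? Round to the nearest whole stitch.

CO 61 sts.

Scale factor = 28 / 23 = 1.217.
50 × 28 / 23 = 60.87 sts.
→ 61 sts.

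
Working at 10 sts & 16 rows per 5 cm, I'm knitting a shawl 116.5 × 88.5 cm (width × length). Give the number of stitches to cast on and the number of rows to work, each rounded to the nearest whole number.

Stitch gauge = 10/5 = 2 sts/cm; 116.5 × 2 = 233.00 → 233 sts.
Row gauge = 16/5 = 3.2 rows/cm; 88.5 × 3.2 = 283.20 → 283 rows.

Cast on 233 stitches and work 283 rows.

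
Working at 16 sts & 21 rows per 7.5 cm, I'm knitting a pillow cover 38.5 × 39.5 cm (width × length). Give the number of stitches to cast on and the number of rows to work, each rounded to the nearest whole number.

Cast on 82 stitches and work 111 rows.

Stitch gauge = 16/7.5 = 2.133 sts/cm; 38.5 × 2.133 = 82.13 → 82 sts.
Row gauge = 21/7.5 = 2.8 rows/cm; 39.5 × 2.8 = 110.60 → 111 rows.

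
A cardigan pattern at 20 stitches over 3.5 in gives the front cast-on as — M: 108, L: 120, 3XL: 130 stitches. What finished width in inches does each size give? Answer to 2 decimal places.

20/3.5 = 5.714 sts per in.
M: 108 / 5.714 = 18.900 → 18.90 in.
L: 120 / 5.714 = 21.000 → 21.00 in.
3XL: 130 / 5.714 = 22.750 → 22.75 in.

M 18.90 inches; L 21.00 inches; 3XL 22.75 inches.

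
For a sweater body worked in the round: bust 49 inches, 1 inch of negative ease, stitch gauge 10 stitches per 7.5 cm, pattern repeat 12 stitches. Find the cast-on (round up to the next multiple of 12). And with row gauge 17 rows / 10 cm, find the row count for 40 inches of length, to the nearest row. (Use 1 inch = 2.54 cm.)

Finished = 49 − 1 = 48 inches.
48 inches × 2.54 = 121.92 cm.
10/7.5 = 1.333 sts per cm; 121.92 × 1.333 = 162.56 sts.
Next multiple of 12 → 168.
40 inches = 101.60 cm; × 1.7 = 172.72 → 173 rows.

Cast on 168 stitches; work 173 rows.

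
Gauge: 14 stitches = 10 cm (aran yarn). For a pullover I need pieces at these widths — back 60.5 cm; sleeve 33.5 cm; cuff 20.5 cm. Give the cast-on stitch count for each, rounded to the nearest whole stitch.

back 85; sleeve 47; cuff 29.

Rate = 14/10 = 1.4 sts per cm.
back: 60.5 × 1.4 = 84.70 → 85.
sleeve: 33.5 × 1.4 = 46.90 → 47.
cuff: 20.5 × 1.4 = 28.70 → 29.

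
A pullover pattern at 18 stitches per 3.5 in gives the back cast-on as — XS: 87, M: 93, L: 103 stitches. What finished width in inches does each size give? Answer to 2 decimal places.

XS 16.92 inches; M 18.08 inches; L 20.03 inches.

18/3.5 = 5.143 sts per in.
XS: 87 / 5.143 = 16.917 → 16.92 in.
M: 93 / 5.143 = 18.083 → 18.08 in.
L: 103 / 5.143 = 20.028 → 20.03 in.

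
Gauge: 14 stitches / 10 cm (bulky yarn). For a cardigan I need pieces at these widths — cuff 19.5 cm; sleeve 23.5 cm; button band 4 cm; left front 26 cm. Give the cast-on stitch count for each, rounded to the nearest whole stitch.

cuff 27; sleeve 33; button band 6; left front 36.

Rate = 14/10 = 1.4 sts per cm.
cuff: 19.5 × 1.4 = 27.30 → 27.
sleeve: 23.5 × 1.4 = 32.90 → 33.
button band: 4 × 1.4 = 5.60 → 6.
left front: 26 × 1.4 = 36.40 → 36.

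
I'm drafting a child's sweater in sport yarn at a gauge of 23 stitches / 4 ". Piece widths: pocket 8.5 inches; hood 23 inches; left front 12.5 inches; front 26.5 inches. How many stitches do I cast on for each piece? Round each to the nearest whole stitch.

Rate = 23/4 = 5.75 sts per in.
pocket: 8.5 × 5.75 = 48.88 → 49.
hood: 23 × 5.75 = 132.25 → 132.
left front: 12.5 × 5.75 = 71.88 → 72.
front: 26.5 × 5.75 = 152.38 → 152.

pocket 49; hood 132; left front 72; front 152.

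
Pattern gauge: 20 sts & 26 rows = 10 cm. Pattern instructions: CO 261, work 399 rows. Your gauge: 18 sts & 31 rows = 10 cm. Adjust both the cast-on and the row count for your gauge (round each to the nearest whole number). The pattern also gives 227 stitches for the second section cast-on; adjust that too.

Cast on 235 stitches; work 476 rows; second section cast-on 204 stitches.

Stitches: 261 × 18/20 = 234.90 → 235.
Rows: 399 × 31/26 = 475.73 → 476.
second section cast-on: 227 × 18/20 = 204.30 → 204.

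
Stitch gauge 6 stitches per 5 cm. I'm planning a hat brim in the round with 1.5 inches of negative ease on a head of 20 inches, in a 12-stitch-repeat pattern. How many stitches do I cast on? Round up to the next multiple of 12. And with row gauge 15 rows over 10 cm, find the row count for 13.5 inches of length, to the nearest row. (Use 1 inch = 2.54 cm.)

Cast on 60 stitches; work 51 rows.

Finished = 20 − 1.5 = 18.5 inches.
18.5 inches × 2.54 = 46.99 cm.
6/5 = 1.2 sts per cm; 46.99 × 1.2 = 56.39 sts.
Next multiple of 12 → 60.
13.5 inches = 34.29 cm; × 1.5 = 51.44 → 51 rows.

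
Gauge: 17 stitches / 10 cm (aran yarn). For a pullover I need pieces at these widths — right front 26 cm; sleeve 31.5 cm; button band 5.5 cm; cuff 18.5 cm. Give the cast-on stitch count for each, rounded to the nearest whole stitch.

Rate = 17/10 = 1.7 sts per cm.
right front: 26 × 1.7 = 44.20 → 44.
sleeve: 31.5 × 1.7 = 53.55 → 54.
button band: 5.5 × 1.7 = 9.35 → 9.
cuff: 18.5 × 1.7 = 31.45 → 31.

right front 44; sleeve 54; button band 9; cuff 31.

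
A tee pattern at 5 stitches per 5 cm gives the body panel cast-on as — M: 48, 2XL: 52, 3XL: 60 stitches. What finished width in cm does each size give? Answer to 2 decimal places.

5/5 = 1 sts per cm.
M: 48 / 1 = 48.000 → 48.00 cm.
2XL: 52 / 1 = 52.000 → 52.00 cm.
3XL: 60 / 1 = 60.000 → 60.00 cm.

M 48.00 cm; 2XL 52.00 cm; 3XL 60.00 cm.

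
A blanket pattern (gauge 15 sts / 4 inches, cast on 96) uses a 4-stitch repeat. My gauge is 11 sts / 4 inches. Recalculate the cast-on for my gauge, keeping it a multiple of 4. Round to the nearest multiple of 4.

Cast on 72 stitches.

96 × 11 / 15 = 70.40.
Nearest multiple of 4: 72.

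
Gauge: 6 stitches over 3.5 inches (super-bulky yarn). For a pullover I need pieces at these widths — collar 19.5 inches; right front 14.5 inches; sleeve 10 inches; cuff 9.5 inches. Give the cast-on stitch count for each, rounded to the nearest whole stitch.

Rate = 6/3.5 = 1.714 sts per in.
collar: 19.5 × 1.714 = 33.43 → 33.
right front: 14.5 × 1.714 = 24.86 → 25.
sleeve: 10 × 1.714 = 17.14 → 17.
cuff: 9.5 × 1.714 = 16.29 → 16.

collar 33; right front 25; sleeve 17; cuff 16.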